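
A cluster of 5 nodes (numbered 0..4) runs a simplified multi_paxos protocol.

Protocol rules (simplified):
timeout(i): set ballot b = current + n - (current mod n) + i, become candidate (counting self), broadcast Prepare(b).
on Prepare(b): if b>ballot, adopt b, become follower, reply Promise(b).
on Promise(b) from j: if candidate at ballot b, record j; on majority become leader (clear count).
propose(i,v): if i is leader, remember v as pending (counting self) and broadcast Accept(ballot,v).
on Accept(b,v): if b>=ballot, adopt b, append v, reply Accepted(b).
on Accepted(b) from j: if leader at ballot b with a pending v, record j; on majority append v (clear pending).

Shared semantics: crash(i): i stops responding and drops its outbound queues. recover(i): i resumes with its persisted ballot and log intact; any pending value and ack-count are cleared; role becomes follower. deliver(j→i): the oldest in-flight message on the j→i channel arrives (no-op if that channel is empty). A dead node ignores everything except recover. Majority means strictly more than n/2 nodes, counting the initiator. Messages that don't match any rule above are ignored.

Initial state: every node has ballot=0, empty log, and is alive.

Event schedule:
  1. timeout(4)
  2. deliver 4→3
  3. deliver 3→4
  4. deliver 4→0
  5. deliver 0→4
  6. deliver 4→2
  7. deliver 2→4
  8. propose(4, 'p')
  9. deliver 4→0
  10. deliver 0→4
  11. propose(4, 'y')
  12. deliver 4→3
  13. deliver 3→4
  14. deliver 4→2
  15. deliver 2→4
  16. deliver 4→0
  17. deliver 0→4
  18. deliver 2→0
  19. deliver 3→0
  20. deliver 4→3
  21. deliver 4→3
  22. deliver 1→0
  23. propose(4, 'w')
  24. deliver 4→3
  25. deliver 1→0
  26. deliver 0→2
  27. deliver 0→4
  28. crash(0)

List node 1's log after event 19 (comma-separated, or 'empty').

empty

e1 timeout(4): 4[cand,b=9,-]
e2 deliver 4→3: 3[foll,b=9,-]
e3 deliver 3→4: ·
e4 deliver 4→0: 0[foll,b=9,-]
e5 deliver 0→4: 4[lead,b=9,-]
e6 deliver 4→2: 2[foll,b=9,-]
e7 deliver 2→4: ·
e8 propose(4,'p'): ·
e9 deliver 4→0: 0[foll,b=9,p]
e10 deliver 0→4: ·
e11 propose(4,'y'): ·
e12 deliver 4→3: 3[foll,b=9,p]
e13 deliver 3→4: ·
e14 deliver 4→2: 2[foll,b=9,p]
e15 deliver 2→4: 4[lead,b=9,y]
e16 deliver 4→0: 0[foll,b=9,p,y]
e17 deliver 0→4: ·
e18 deliver 2→0: ·
e19 deliver 3→0: ·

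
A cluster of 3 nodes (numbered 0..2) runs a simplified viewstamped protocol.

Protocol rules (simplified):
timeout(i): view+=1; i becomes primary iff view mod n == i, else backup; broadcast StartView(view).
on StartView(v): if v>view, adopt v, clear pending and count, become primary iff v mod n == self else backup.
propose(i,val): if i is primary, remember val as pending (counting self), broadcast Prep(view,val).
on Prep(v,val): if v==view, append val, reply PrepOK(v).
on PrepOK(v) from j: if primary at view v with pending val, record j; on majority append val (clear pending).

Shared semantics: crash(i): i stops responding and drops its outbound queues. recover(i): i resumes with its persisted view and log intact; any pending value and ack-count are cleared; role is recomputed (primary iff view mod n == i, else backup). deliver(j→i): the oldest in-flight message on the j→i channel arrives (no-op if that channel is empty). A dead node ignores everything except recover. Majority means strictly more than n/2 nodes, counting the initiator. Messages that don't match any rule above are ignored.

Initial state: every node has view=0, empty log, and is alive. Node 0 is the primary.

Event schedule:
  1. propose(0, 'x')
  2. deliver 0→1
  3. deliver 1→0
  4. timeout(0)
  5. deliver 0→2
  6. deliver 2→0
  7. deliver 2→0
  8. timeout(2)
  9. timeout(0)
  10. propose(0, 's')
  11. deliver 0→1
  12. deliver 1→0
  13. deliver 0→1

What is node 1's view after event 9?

[1] propose(0,'x') → ∅
[2] deliver 0→1 → N1(back v0 [x])
[3] deliver 1→0 → N0(prim v0 [x])
[4] timeout(0) → N0(back v1 [x])
[5] deliver 0→2 → N2(back v0 [x])
[6] deliver 2→0 → ∅
[7] deliver 2→0 → ∅
[8] timeout(2) → N2(back v1 [x])
[9] timeout(0) → N0(back v2 [x])

0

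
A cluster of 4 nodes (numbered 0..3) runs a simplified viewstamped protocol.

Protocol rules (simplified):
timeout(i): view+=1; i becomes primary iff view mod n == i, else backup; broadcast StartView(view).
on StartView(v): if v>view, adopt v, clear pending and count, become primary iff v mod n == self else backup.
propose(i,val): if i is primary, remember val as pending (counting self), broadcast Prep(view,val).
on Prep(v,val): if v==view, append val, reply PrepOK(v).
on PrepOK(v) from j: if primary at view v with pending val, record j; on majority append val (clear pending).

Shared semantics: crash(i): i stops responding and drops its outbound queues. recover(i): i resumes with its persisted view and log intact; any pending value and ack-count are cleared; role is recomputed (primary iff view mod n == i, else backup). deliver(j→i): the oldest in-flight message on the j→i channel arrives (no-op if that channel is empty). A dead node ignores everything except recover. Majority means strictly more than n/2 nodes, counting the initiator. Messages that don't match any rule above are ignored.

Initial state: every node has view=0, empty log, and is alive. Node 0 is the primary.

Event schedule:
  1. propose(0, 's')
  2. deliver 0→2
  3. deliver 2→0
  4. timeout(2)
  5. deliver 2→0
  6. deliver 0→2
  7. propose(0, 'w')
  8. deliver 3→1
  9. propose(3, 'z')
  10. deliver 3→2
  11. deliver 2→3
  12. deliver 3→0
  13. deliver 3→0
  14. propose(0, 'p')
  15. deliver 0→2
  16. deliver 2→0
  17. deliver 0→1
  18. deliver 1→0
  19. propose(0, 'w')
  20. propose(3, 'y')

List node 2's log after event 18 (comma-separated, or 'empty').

s

1. propose(0,'s'):  nop
2. deliver 0→2:  <2:back v0 s>
3. deliver 2→0:  nop
4. timeout(2):  <2:back v1 s>
5. deliver 2→0:  <0:back v1 ->
6. deliver 0→2:  nop
7. propose(0,'w'):  nop
8. deliver 3→1:  nop
9. propose(3,'z'):  nop
10. deliver 3→2:  nop
11. deliver 2→3:  <3:back v1 ->
12. deliver 3→0:  nop
13. deliver 3→0:  nop
14. propose(0,'p'):  nop
15. deliver 0→2:  nop
16. deliver 2→0:  nop
17. deliver 0→1:  <1:back v0 s>
18. deliver 1→0:  nop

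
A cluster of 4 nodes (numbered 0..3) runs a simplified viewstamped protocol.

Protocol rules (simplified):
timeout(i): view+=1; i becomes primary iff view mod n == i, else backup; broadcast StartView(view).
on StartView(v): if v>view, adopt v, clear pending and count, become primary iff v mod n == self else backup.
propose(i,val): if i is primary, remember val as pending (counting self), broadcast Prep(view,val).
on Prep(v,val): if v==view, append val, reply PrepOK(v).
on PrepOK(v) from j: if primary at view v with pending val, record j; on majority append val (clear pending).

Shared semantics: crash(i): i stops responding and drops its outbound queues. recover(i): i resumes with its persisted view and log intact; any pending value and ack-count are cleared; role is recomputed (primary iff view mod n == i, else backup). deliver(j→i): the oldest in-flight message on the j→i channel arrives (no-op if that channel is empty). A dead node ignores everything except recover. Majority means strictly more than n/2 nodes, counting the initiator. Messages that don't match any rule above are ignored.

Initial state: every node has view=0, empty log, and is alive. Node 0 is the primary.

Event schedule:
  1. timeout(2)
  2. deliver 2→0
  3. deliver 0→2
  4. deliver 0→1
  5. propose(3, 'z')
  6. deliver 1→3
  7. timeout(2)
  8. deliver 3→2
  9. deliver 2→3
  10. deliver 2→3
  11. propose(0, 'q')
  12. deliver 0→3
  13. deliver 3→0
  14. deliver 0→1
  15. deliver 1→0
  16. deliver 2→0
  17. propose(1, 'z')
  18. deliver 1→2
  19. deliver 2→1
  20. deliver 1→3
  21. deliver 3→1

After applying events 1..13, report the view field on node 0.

1

1. timeout(2):  <2:back v1 ->
2. deliver 2→0:  <0:back v1 ->
3. deliver 0→2:  nop
4. deliver 0→1:  nop
5. propose(3,'z'):  nop
6. deliver 1→3:  nop
7. timeout(2):  <2:prim v2 ->
8. deliver 3→2:  nop
9. deliver 2→3:  <3:back v1 ->
10. deliver 2→3:  <3:back v2 ->
11. propose(0,'q'):  nop
12. deliver 0→3:  nop
13. deliver 3→0:  nop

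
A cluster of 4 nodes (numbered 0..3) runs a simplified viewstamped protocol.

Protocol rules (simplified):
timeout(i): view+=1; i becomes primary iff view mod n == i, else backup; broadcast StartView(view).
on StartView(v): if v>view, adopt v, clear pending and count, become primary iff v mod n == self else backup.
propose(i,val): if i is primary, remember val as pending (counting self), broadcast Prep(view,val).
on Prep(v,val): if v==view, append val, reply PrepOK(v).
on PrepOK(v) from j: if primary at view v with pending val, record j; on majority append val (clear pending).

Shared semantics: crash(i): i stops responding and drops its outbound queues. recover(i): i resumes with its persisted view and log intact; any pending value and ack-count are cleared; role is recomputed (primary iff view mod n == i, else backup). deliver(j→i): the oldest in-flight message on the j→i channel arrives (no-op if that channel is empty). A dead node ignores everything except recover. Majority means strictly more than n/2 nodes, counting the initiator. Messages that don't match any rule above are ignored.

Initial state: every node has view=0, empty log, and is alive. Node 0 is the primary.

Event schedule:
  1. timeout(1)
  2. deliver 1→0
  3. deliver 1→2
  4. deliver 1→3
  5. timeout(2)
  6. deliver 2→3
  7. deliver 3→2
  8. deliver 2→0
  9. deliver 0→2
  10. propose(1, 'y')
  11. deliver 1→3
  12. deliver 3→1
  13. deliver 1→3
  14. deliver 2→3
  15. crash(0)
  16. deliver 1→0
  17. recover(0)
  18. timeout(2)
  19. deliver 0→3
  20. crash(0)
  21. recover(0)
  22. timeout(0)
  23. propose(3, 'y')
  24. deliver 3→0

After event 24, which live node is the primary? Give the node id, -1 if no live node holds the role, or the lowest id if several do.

1

e1 timeout(1): 1[prim,v=1,-]
e2 deliver 1→0: 0[back,v=1,-]
e3 deliver 1→2: 2[back,v=1,-]
e4 deliver 1→3: 3[back,v=1,-]
e5 timeout(2): 2[prim,v=2,-]
e6 deliver 2→3: 3[back,v=2,-]
e7 deliver 3→2: ·
e8 deliver 2→0: 0[back,v=2,-]
e9 deliver 0→2: ·
e10 propose(1,'y'): ·
e11 deliver 1→3: ·
e12 deliver 3→1: ·
e13 deliver 1→3: ·
e14 deliver 2→3: ·
e15 crash(0): 0[✗back,v=2,-]
e16 deliver 1→0: ·
e17 recover(0): 0[back,v=2,-]
e18 timeout(2): 2[back,v=3,-]
e19 deliver 0→3: ·
e20 crash(0): 0[✗back,v=2,-]
e21 recover(0): 0[back,v=2,-]
e22 timeout(0): 0[back,v=3,-]
e23 propose(3,'y'): ·
e24 deliver 3→0: ·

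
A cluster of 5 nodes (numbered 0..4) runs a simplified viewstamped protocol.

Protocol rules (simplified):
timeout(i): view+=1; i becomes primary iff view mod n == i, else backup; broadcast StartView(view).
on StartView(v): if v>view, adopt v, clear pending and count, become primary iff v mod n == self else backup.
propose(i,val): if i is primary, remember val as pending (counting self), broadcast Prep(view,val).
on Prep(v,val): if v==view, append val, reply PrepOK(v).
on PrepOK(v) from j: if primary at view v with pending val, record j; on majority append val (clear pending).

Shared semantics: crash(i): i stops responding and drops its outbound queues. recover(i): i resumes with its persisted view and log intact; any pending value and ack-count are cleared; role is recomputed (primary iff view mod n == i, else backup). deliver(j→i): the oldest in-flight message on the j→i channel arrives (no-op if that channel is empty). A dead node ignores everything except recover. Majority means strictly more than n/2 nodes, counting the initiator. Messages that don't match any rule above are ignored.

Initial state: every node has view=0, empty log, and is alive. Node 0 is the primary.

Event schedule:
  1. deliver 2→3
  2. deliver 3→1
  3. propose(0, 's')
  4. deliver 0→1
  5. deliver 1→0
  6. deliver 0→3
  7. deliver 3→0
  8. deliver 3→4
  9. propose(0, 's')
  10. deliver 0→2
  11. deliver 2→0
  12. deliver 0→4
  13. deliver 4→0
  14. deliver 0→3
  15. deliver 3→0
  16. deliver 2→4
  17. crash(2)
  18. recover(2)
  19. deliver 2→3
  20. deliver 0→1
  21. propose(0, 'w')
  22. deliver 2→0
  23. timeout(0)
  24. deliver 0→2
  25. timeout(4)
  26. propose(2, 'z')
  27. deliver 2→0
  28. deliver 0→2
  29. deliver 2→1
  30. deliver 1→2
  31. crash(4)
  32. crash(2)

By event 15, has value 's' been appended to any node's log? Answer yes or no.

1. deliver 2→3:  nop
2. deliver 3→1:  nop
3. propose(0,'s'):  nop
4. deliver 0→1:  <1:back v0 s>
5. deliver 1→0:  nop
6. deliver 0→3:  <3:back v0 s>
7. deliver 3→0:  <0:prim v0 s>
8. deliver 3→4:  nop
9. propose(0,'s'):  nop
10. deliver 0→2:  <2:back v0 s>
11. deliver 2→0:  nop
12. deliver 0→4:  <4:back v0 s>
13. deliver 4→0:  <0:prim v0 s,s>
14. deliver 0→3:  <3:back v0 s,s>
15. deliver 3→0:  nop

yes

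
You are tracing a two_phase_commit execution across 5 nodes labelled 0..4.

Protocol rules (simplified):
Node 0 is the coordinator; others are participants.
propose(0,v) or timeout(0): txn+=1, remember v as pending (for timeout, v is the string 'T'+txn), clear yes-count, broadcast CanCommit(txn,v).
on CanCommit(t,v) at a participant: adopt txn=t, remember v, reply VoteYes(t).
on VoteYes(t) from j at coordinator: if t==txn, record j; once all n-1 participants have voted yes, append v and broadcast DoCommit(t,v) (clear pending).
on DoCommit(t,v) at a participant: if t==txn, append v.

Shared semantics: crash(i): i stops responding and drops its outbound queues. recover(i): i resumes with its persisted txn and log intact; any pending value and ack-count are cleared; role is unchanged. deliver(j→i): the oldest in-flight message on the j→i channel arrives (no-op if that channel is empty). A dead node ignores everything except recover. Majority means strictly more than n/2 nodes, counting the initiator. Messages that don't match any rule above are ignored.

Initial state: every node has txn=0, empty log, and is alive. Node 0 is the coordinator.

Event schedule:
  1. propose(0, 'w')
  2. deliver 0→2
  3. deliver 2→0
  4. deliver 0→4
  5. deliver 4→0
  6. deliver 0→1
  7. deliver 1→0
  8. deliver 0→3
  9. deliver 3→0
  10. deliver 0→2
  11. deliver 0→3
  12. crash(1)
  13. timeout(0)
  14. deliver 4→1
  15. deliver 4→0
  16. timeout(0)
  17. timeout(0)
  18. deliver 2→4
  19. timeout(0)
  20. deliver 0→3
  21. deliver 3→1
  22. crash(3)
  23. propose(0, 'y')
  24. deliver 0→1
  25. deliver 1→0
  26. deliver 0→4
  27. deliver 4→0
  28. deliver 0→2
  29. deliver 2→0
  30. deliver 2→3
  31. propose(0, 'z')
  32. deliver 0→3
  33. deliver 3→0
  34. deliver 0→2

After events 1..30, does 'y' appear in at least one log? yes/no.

after 1 — propose(0,'w'): n0:coor/t1/[-]
after 2 — deliver 0→2: n2:part/t1/[-]
after 3 — deliver 2→0: ·
after 4 — deliver 0→4: n4:part/t1/[-]
after 5 — deliver 4→0: ·
after 6 — deliver 0→1: n1:part/t1/[-]
after 7 — deliver 1→0: ·
after 8 — deliver 0→3: n3:part/t1/[-]
after 9 — deliver 3→0: n0:coor/t1/[w]
after 10 — deliver 0→2: n2:part/t1/[w]
after 11 — deliver 0→3: n3:part/t1/[w]
after 12 — crash(1): n1:✗part/t1/[-]
after 13 — timeout(0): n0:coor/t2/[w]
after 14 — deliver 4→1: ·
after 15 — deliver 4→0: ·
after 16 — timeout(0): n0:coor/t3/[w]
after 17 — timeout(0): n0:coor/t4/[w]
after 18 — deliver 2→4: ·
after 19 — timeout(0): n0:coor/t5/[w]
after 20 — deliver 0→3: n3:part/t2/[w]
after 21 — deliver 3→1: ·
after 22 — crash(3): n3:✗part/t2/[w]
after 23 — propose(0,'y'): n0:coor/t6/[w]
after 24 — deliver 0→1: ·
after 25 — deliver 1→0: ·
after 26 — deliver 0→4: n4:part/t1/[w]
after 27 — deliver 4→0: ·
after 28 — deliver 0→2: n2:part/t2/[w]
after 29 — deliver 2→0: ·
after 30 — deliver 2→3: ·

no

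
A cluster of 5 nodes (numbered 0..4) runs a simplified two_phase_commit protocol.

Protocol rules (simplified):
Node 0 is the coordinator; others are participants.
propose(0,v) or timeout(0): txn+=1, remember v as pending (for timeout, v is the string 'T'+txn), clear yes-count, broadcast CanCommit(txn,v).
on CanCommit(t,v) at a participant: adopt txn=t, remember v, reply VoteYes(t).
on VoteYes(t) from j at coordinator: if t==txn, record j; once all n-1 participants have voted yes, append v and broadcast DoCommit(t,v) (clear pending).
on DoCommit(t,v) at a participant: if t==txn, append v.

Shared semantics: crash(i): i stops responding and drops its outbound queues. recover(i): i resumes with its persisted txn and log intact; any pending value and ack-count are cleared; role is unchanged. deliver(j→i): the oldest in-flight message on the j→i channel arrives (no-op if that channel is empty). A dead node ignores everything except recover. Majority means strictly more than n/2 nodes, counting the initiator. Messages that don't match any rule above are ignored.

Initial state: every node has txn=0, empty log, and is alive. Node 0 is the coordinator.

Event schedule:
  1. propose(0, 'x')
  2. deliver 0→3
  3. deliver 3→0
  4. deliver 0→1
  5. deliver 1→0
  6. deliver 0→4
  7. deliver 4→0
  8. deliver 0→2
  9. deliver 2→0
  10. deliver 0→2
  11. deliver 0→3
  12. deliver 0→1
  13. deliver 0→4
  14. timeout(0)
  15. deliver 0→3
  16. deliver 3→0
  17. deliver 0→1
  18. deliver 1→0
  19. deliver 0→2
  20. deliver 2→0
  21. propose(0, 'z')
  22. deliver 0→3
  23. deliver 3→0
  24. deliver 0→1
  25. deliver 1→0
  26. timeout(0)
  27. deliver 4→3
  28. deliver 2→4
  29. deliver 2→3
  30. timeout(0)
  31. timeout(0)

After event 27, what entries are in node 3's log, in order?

after 1 — propose(0,'x'): n0:coor/t1/[-]
after 2 — deliver 0→3: n3:part/t1/[-]
after 3 — deliver 3→0: ·
after 4 — deliver 0→1: n1:part/t1/[-]
after 5 — deliver 1→0: ·
after 6 — deliver 0→4: n4:part/t1/[-]
after 7 — deliver 4→0: ·
after 8 — deliver 0→2: n2:part/t1/[-]
after 9 — deliver 2→0: n0:coor/t1/[x]
after 10 — deliver 0→2: n2:part/t1/[x]
after 11 — deliver 0→3: n3:part/t1/[x]
after 12 — deliver 0→1: n1:part/t1/[x]
after 13 — deliver 0→4: n4:part/t1/[x]
after 14 — timeout(0): n0:coor/t2/[x]
after 15 — deliver 0→3: n3:part/t2/[x]
after 16 — deliver 3→0: ·
after 17 — deliver 0→1: n1:part/t2/[x]
after 18 — deliver 1→0: ·
after 19 — deliver 0→2: n2:part/t2/[x]
after 20 — deliver 2→0: ·
after 21 — propose(0,'z'): n0:coor/t3/[x]
after 22 — deliver 0→3: n3:part/t3/[x]
after 23 — deliver 3→0: ·
after 24 — deliver 0→1: n1:part/t3/[x]
after 25 — deliver 1→0: ·
after 26 — timeout(0): n0:coor/t4/[x]
after 27 — deliver 4→3: ·

x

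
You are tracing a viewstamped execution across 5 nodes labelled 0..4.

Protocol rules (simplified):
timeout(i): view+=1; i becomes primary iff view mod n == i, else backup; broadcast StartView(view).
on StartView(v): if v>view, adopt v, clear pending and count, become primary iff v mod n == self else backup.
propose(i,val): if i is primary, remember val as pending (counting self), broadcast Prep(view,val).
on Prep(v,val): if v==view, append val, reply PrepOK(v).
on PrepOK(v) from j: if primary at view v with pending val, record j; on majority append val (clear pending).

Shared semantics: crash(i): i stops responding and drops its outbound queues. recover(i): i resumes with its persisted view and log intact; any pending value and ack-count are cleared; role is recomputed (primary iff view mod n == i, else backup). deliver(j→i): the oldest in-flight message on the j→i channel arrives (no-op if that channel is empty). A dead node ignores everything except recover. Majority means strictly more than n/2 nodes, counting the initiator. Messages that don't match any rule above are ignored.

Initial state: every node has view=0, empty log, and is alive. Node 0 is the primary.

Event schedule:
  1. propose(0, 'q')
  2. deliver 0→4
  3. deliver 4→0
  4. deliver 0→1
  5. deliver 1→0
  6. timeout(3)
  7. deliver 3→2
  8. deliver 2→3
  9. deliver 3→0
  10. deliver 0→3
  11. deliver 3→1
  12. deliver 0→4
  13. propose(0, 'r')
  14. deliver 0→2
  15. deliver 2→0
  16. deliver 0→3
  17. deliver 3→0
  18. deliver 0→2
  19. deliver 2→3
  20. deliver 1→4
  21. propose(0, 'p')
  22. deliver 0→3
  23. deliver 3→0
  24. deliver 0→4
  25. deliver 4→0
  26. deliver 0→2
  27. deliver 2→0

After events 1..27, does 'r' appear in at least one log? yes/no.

e1 propose(0,'q'): ·
e2 deliver 0→4: 4[back,v=0,q]
e3 deliver 4→0: ·
e4 deliver 0→1: 1[back,v=0,q]
e5 deliver 1→0: 0[prim,v=0,q]
e6 timeout(3): 3[back,v=1,-]
e7 deliver 3→2: 2[back,v=1,-]
e8 deliver 2→3: ·
e9 deliver 3→0: 0[back,v=1,q]
e10 deliver 0→3: ·
e11 deliver 3→1: 1[prim,v=1,q]
e12 deliver 0→4: ·
e13 propose(0,'r'): ·
e14 deliver 0→2: ·
e15 deliver 2→0: ·
e16 deliver 0→3: ·
e17 deliver 3→0: ·
e18 deliver 0→2: ·
e19 deliver 2→3: ·
e20 deliver 1→4: ·
e21 propose(0,'p'): ·
e22 deliver 0→3: ·
e23 deliver 3→0: ·
e24 deliver 0→4: ·
e25 deliver 4→0: ·
e26 deliver 0→2: ·
e27 deliver 2→0: ·

no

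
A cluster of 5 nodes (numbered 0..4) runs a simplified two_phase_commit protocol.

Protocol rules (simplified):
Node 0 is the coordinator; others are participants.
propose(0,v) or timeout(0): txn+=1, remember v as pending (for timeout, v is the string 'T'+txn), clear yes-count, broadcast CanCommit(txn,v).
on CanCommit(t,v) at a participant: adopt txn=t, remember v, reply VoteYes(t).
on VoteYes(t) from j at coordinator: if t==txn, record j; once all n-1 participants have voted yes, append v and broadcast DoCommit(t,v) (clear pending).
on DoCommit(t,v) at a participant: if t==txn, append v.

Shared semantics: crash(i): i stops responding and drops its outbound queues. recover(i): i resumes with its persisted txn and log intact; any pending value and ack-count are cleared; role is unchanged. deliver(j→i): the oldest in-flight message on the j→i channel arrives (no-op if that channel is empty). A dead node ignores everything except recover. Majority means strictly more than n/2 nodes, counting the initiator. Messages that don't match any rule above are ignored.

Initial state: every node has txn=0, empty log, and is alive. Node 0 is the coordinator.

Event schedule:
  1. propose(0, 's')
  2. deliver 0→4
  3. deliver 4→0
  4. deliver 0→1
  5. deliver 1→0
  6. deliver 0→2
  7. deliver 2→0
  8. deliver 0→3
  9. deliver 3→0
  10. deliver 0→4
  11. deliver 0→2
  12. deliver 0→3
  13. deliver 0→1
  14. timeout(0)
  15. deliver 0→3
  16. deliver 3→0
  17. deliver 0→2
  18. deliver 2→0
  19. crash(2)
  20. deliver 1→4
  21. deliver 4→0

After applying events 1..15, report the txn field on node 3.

[1] propose(0,'s') → N0(coor t1 [-])
[2] deliver 0→4 → N4(part t1 [-])
[3] deliver 4→0 → ∅
[4] deliver 0→1 → N1(part t1 [-])
[5] deliver 1→0 → ∅
[6] deliver 0→2 → N2(part t1 [-])
[7] deliver 2→0 → ∅
[8] deliver 0→3 → N3(part t1 [-])
[9] deliver 3→0 → N0(coor t1 [s])
[10] deliver 0→4 → N4(part t1 [s])
[11] deliver 0→2 → N2(part t1 [s])
[12] deliver 0→3 → N3(part t1 [s])
[13] deliver 0→1 → N1(part t1 [s])
[14] timeout(0) → N0(coor t2 [s])
[15] deliver 0→3 → N3(part t2 [s])

2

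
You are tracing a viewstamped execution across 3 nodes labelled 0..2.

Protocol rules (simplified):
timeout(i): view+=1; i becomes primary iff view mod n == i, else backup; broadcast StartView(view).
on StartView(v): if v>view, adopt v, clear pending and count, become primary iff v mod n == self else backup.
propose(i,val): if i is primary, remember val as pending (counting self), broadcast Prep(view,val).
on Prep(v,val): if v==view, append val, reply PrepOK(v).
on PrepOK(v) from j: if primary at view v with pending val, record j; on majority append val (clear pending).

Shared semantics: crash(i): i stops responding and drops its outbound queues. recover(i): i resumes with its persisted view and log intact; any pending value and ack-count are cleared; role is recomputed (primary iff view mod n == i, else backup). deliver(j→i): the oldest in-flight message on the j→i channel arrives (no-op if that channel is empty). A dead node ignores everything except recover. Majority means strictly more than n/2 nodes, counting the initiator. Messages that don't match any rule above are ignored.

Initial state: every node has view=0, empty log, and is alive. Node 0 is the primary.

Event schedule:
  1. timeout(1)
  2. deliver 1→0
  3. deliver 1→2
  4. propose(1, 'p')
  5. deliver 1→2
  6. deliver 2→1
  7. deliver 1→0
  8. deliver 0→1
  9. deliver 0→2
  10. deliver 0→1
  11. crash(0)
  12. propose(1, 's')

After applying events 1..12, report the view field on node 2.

1. timeout(1):  <1:prim v1 ->
2. deliver 1→0:  <0:back v1 ->
3. deliver 1→2:  <2:back v1 ->
4. propose(1,'p'):  nop
5. deliver 1→2:  <2:back v1 p>
6. deliver 2→1:  <1:prim v1 p>
7. deliver 1→0:  <0:back v1 p>
8. deliver 0→1:  nop
9. deliver 0→2:  nop
10. deliver 0→1:  nop
11. crash(0):  <0:✗back v1 p>
12. propose(1,'s'):  nop

1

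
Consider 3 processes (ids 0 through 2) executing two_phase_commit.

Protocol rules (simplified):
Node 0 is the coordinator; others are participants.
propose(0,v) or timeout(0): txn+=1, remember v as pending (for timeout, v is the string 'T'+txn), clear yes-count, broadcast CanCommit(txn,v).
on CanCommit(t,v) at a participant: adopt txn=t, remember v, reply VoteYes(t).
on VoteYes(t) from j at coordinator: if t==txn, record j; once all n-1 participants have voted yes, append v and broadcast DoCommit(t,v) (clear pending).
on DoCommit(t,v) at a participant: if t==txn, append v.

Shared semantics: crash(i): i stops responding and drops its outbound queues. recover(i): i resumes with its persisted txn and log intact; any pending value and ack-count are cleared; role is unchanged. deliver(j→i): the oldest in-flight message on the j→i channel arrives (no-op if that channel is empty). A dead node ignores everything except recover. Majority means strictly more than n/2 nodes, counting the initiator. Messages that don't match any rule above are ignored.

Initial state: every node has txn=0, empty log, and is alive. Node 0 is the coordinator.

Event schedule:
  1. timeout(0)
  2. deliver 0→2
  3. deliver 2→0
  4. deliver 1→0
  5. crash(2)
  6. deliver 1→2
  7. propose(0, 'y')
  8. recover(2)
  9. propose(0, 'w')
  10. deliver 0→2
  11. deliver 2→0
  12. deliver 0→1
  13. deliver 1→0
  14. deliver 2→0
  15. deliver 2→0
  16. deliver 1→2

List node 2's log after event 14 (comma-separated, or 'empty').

empty

after 1 — timeout(0): n0:coor/t1/[-]
after 2 — deliver 0→2: n2:part/t1/[-]
after 3 — deliver 2→0: ·
after 4 — deliver 1→0: ·
after 5 — crash(2): n2:✗part/t1/[-]
after 6 — deliver 1→2: ·
after 7 — propose(0,'y'): n0:coor/t2/[-]
after 8 — recover(2): n2:part/t1/[-]
after 9 — propose(0,'w'): n0:coor/t3/[-]
after 10 — deliver 0→2: n2:part/t2/[-]
after 11 — deliver 2→0: ·
after 12 — deliver 0→1: n1:part/t1/[-]
after 13 — deliver 1→0: ·
after 14 — deliver 2→0: ·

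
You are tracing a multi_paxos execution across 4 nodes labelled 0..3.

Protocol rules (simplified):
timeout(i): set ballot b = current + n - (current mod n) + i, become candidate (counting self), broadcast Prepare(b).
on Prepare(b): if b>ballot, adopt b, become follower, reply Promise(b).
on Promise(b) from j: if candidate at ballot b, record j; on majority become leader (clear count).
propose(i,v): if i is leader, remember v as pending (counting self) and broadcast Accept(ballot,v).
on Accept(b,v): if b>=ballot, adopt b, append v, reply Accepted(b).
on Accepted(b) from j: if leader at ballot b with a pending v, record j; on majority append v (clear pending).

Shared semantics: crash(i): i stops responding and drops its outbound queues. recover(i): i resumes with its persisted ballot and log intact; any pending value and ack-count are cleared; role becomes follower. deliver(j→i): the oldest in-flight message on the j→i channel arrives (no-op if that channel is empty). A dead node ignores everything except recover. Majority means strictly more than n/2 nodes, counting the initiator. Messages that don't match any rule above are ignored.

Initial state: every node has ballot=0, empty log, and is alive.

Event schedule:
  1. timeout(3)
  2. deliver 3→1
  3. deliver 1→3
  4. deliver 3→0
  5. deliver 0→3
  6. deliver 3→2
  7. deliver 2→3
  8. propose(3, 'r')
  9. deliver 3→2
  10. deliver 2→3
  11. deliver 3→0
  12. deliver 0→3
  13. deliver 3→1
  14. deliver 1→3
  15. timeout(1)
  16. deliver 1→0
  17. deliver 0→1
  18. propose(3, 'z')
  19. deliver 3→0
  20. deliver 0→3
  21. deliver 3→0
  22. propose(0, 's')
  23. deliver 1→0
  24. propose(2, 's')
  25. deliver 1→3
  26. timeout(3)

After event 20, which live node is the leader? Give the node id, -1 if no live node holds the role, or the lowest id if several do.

after 1 — timeout(3): n3:cand/b7/[-]
after 2 — deliver 3→1: n1:foll/b7/[-]
after 3 — deliver 1→3: ·
after 4 — deliver 3→0: n0:foll/b7/[-]
after 5 — deliver 0→3: n3:lead/b7/[-]
after 6 — deliver 3→2: n2:foll/b7/[-]
after 7 — deliver 2→3: ·
after 8 — propose(3,'r'): ·
after 9 — deliver 3→2: n2:foll/b7/[r]
after 10 — deliver 2→3: ·
after 11 — deliver 3→0: n0:foll/b7/[r]
after 12 — deliver 0→3: n3:lead/b7/[r]
after 13 — deliver 3→1: n1:foll/b7/[r]
after 14 — deliver 1→3: ·
after 15 — timeout(1): n1:cand/b9/[r]
after 16 — deliver 1→0: n0:foll/b9/[r]
after 17 — deliver 0→1: ·
after 18 — propose(3,'z'): ·
after 19 — deliver 3→0: ·
after 20 — deliver 0→3: ·

3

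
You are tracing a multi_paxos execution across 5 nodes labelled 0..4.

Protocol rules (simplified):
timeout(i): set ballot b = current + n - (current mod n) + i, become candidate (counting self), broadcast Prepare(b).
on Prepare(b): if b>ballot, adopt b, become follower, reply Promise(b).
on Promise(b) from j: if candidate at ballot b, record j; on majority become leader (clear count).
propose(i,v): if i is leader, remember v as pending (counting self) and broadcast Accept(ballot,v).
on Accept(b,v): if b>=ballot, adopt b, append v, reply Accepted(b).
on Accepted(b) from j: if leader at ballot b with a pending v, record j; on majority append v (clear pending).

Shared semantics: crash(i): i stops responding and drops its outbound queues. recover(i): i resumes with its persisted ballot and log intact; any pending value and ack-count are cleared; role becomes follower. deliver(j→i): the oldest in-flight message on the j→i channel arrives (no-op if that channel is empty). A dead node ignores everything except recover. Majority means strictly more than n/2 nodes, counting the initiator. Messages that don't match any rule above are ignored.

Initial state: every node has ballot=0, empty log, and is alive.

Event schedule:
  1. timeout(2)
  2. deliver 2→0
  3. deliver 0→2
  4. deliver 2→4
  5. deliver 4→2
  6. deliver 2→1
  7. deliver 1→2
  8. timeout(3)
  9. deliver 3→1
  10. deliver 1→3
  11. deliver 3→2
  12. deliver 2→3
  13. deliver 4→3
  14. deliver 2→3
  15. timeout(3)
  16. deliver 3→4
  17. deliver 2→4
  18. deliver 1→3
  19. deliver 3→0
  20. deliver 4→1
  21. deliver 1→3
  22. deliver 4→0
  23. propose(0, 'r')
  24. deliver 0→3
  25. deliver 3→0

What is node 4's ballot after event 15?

step 1 timeout(2): 2={cand,b=7,log=-}
step 2 deliver 2→0: 0={foll,b=7,log=-}
step 3 deliver 0→2: —
step 4 deliver 2→4: 4={foll,b=7,log=-}
step 5 deliver 4→2: 2={lead,b=7,log=-}
step 6 deliver 2→1: 1={foll,b=7,log=-}
step 7 deliver 1→2: —
step 8 timeout(3): 3={cand,b=8,log=-}
step 9 deliver 3→1: 1={foll,b=8,log=-}
step 10 deliver 1→3: —
step 11 deliver 3→2: 2={foll,b=8,log=-}
step 12 deliver 2→3: —
step 13 deliver 4→3: —
step 14 deliver 2→3: 3={lead,b=8,log=-}
step 15 timeout(3): 3={cand,b=13,log=-}

7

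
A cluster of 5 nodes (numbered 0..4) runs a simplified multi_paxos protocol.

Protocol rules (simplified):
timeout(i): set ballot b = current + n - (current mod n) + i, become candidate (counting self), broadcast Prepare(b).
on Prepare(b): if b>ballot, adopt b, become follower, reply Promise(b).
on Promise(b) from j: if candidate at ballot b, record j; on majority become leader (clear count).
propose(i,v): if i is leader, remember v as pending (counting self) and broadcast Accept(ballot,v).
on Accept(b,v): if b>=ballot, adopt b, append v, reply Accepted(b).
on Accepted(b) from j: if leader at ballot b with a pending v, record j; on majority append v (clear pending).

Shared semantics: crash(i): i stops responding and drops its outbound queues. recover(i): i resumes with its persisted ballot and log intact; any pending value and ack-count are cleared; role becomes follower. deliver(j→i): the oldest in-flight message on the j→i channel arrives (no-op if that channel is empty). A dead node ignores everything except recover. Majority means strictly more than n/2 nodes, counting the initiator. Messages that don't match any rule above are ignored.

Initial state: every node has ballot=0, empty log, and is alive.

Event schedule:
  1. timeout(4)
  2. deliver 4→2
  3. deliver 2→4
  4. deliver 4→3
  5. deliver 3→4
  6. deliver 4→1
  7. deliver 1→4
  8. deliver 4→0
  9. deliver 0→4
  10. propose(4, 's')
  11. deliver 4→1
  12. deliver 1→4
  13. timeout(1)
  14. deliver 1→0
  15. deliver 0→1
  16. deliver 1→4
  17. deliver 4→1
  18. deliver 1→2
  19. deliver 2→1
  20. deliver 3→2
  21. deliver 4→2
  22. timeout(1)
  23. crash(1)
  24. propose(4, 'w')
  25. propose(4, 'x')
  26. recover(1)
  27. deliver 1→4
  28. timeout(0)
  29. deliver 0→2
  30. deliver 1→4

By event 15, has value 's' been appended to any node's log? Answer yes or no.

e1 timeout(4): 4[cand,b=9,-]
e2 deliver 4→2: 2[foll,b=9,-]
e3 deliver 2→4: ·
e4 deliver 4→3: 3[foll,b=9,-]
e5 deliver 3→4: 4[lead,b=9,-]
e6 deliver 4→1: 1[foll,b=9,-]
e7 deliver 1→4: ·
e8 deliver 4→0: 0[foll,b=9,-]
e9 deliver 0→4: ·
e10 propose(4,'s'): ·
e11 deliver 4→1: 1[foll,b=9,s]
e12 deliver 1→4: ·
e13 timeout(1): 1[cand,b=11,s]
e14 deliver 1→0: 0[foll,b=11,-]
e15 deliver 0→1: ·

yes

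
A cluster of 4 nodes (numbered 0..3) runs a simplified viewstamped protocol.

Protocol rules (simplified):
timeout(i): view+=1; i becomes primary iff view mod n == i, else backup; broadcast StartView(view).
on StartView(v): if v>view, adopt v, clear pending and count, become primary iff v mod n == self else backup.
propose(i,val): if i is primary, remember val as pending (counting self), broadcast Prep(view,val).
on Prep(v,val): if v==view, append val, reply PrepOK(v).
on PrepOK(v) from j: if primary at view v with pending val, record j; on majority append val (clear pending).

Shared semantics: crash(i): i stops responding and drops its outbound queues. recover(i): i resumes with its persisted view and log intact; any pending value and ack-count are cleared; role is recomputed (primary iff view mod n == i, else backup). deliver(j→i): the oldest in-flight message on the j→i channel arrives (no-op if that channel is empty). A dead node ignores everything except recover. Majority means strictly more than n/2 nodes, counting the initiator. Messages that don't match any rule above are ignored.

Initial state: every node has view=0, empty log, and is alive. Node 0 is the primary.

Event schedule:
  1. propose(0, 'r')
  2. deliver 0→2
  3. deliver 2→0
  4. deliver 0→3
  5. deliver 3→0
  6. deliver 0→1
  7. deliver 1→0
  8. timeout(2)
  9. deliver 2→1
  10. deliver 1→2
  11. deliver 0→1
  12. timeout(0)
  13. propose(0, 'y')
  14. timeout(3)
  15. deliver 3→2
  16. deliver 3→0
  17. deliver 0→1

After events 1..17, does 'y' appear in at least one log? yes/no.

no

[1] propose(0,'r') → ∅
[2] deliver 0→2 → N2(back v0 [r])
[3] deliver 2→0 → ∅
[4] deliver 0→3 → N3(back v0 [r])
[5] deliver 3→0 → N0(prim v0 [r])
[6] deliver 0→1 → N1(back v0 [r])
[7] deliver 1→0 → ∅
[8] timeout(2) → N2(back v1 [r])
[9] deliver 2→1 → N1(prim v1 [r])
[10] deliver 1→2 → ∅
[11] deliver 0→1 → ∅
[12] timeout(0) → N0(back v1 [r])
[13] propose(0,'y') → ∅
[14] timeout(3) → N3(back v1 [r])
[15] deliver 3→2 → ∅
[16] deliver 3→0 → ∅
[17] deliver 0→1 → ∅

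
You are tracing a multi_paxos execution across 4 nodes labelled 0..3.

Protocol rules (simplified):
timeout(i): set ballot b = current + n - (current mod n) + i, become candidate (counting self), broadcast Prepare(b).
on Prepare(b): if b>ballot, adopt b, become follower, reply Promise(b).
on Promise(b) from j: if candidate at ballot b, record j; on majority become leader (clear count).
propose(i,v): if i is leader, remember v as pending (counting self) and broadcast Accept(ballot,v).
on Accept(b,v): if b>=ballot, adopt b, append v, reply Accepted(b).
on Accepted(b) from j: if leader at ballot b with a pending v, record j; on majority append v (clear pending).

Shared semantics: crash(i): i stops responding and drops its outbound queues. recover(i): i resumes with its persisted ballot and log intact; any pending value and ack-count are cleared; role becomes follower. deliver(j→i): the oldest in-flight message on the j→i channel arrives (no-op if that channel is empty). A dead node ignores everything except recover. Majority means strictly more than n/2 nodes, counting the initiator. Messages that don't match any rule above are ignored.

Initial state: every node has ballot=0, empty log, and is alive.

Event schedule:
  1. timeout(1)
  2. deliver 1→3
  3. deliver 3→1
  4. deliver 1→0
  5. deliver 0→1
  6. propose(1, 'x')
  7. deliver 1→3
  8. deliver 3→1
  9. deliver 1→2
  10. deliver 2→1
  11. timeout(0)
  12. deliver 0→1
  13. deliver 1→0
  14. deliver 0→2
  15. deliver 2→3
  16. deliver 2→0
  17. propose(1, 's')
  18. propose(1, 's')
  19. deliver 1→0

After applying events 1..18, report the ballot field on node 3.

1. timeout(1):  <1:cand b5 ->
2. deliver 1→3:  <3:foll b5 ->
3. deliver 3→1:  nop
4. deliver 1→0:  <0:foll b5 ->
5. deliver 0→1:  <1:lead b5 ->
6. propose(1,'x'):  nop
7. deliver 1→3:  <3:foll b5 x>
8. deliver 3→1:  nop
9. deliver 1→2:  <2:foll b5 ->
10. deliver 2→1:  nop
11. timeout(0):  <0:cand b8 ->
12. deliver 0→1:  <1:foll b8 ->
13. deliver 1→0:  nop
14. deliver 0→2:  <2:foll b8 ->
15. deliver 2→3:  nop
16. deliver 2→0:  nop
17. propose(1,'s'):  nop
18. propose(1,'s'):  nop

5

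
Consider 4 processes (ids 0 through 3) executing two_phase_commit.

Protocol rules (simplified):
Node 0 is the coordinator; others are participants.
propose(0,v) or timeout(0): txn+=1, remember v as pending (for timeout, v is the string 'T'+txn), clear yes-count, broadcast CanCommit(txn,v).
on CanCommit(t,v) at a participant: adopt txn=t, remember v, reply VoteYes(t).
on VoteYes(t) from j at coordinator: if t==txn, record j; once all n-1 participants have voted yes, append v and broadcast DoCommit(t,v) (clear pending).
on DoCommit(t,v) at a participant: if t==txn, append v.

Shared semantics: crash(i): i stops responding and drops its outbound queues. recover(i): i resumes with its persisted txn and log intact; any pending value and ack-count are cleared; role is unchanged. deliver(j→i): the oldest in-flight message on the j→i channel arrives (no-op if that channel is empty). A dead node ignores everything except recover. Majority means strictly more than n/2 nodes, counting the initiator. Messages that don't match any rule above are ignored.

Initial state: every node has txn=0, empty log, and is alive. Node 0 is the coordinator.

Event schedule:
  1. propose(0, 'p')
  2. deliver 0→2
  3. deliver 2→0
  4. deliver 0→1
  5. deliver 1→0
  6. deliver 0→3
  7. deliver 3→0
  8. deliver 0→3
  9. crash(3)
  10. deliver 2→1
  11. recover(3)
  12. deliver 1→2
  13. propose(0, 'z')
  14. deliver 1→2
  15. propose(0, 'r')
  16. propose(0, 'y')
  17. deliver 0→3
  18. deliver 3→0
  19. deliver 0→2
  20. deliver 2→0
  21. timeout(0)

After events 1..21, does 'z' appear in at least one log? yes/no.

no

after 1 — propose(0,'p'): n0:coor/t1/[-]
after 2 — deliver 0→2: n2:part/t1/[-]
after 3 — deliver 2→0: ·
after 4 — deliver 0→1: n1:part/t1/[-]
after 5 — deliver 1→0: ·
after 6 — deliver 0→3: n3:part/t1/[-]
after 7 — deliver 3→0: n0:coor/t1/[p]
after 8 — deliver 0→3: n3:part/t1/[p]
after 9 — crash(3): n3:✗part/t1/[p]
after 10 — deliver 2→1: ·
after 11 — recover(3): n3:part/t1/[p]
after 12 — deliver 1→2: ·
after 13 — propose(0,'z'): n0:coor/t2/[p]
after 14 — deliver 1→2: ·
after 15 — propose(0,'r'): n0:coor/t3/[p]
after 16 — propose(0,'y'): n0:coor/t4/[p]
after 17 — deliver 0→3: n3:part/t2/[p]
after 18 — deliver 3→0: ·
after 19 — deliver 0→2: n2:part/t1/[p]
after 20 — deliver 2→0: ·
after 21 — timeout(0): n0:coor/t5/[p]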